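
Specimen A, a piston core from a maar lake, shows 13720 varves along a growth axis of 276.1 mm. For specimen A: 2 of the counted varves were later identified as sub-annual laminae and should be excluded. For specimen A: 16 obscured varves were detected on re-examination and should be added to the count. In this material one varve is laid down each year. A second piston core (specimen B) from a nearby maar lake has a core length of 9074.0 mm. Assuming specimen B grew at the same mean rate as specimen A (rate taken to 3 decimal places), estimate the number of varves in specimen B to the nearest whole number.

Specimen A: after corrections the count is 13720 − 2 + 16 = 13734 varves.
A: Mean rate = 276.1 mm / 13734 years ≈ 0.020 mm/yr.
For B, 9074.0 / 0.020 = 453700.00 years ≈ 453700 varves.

453700 varves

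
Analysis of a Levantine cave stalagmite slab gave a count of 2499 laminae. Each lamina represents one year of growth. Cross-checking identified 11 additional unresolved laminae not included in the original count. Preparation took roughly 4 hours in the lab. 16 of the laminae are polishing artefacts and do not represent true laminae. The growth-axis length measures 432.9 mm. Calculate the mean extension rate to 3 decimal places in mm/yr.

0.174 mm/yr

Correcting the raw count gives 2499 − 16 + 11 = 2494 true laminae.
Mean rate = 432.9 mm / 2494 years ≈ 0.174 mm/yr.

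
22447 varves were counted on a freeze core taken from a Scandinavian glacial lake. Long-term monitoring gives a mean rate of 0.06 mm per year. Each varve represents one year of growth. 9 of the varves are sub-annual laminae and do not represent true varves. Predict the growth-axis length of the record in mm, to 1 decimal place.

1346.3 mm

True varve count = 22447 − 9 = 22438.
22438 years at 0.06 mm/year gives 0.06 × 22438 = 1346.3 mm.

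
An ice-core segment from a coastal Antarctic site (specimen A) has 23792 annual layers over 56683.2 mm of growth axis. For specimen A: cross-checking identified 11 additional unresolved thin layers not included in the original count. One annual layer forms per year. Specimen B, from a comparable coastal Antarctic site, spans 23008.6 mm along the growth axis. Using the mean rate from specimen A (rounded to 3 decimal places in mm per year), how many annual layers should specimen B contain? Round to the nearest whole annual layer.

Specimen A: adjusted count: 23792 + 11 = 23803 annual layers.
A: Mean rate = 56683.2 mm / 23803 years ≈ 2.381 mm/year.
For B, 23008.6 / 2.381 = 9663.42 years ≈ 9663 annual layers.

9663 annual layers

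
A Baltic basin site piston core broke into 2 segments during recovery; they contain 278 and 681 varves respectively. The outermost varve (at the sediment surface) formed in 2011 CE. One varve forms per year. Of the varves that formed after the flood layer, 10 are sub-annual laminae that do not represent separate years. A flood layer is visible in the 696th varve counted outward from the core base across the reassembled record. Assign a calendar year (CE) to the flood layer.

1758 CE

Total varves = 278 + 681 = 959.
The flood layer sits at varve 696 from the core base, so 959 − 696 = 263 varves formed after it.
Excluding 10 false varves: 263 − 10 = 253.
The varve at the sediment surface is 2011 CE, so the flood layer dates to 2011 − 253 = 1758 CE.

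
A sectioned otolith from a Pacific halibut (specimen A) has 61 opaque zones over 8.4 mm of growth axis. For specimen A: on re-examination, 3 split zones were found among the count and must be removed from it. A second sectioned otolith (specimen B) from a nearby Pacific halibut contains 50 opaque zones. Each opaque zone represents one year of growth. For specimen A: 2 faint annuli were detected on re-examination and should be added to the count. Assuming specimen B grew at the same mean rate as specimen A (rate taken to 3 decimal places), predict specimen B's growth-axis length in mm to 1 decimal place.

7.0 mm

Specimen A: adjusted count: 61 − 3 + 2 = 60 opaque zones.
A: Mean rate = 8.4 mm / 60 years ≈ 0.140 mm/year.
B's length ≈ 0.140 × 50 = 7.0 mm.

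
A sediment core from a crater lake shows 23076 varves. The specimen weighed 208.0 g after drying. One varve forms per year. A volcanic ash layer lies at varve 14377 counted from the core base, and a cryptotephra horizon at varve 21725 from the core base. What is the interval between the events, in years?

The two markers are separated by 21725 − 14377 = 7348 varves.
That is 7348 years at one varve per year.

7348 years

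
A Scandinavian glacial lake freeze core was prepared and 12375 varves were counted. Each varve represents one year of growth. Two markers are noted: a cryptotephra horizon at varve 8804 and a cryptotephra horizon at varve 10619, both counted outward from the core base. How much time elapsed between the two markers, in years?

1815 years

The two markers are separated by 10619 − 8804 = 1815 varves.
That is 1815 years at one varve per year.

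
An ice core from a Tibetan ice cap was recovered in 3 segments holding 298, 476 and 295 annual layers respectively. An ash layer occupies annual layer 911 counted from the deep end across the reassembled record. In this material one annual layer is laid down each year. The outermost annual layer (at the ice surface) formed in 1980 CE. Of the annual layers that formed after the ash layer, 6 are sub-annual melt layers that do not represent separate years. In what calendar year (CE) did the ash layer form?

1828 CE

Total annual layers = 298 + 476 + 295 = 1069.
Between annual layer 911 and the ice surface there are 1069 − 911 = 158 annual layers.
Excluding 6 false annual layers: 158 − 6 = 152.
The annual layer at the ice surface is 1980 CE, so the ash layer dates to 1980 − 152 = 1828 CE.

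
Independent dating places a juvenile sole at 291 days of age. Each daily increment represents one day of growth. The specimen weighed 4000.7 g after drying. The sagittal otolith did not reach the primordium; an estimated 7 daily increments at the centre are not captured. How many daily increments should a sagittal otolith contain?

One daily increment per day gives 291 daily increments over 291 days.
291 − 7 missed = 284 daily increments expected in the prepared section.

284 daily increments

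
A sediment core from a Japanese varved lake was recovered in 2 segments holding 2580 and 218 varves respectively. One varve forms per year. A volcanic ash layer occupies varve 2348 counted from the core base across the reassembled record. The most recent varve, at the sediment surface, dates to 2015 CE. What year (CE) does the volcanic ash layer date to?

1565 CE

Total varves = 2580 + 218 = 2798.
Between varve 2348 and the sediment surface there are 2798 − 2348 = 450 varves.
Counting back 450 years from 2015 CE places the volcanic ash layer in 2015 − 450 = 1565 CE.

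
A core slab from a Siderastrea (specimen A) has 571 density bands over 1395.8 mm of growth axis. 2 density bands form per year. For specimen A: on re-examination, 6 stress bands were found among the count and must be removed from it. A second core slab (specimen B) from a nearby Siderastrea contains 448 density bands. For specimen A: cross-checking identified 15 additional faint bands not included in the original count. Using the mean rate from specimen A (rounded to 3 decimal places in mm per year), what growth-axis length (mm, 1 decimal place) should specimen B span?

Specimen A: correcting the raw count gives 571 − 6 + 15 = 580 true density bands.
Specimen A: dividing by 2 density bands per year: 580 / 2 = 290 years.
A: Extension rate ≈ 1395.8 / 290 = 4.813 mm/yr.
Specimen B: with 2 density bands per year, 448 / 2 = 224 years. For B, 4.813 mm/year × 224 years = 1078.1 mm.

1078.1 mm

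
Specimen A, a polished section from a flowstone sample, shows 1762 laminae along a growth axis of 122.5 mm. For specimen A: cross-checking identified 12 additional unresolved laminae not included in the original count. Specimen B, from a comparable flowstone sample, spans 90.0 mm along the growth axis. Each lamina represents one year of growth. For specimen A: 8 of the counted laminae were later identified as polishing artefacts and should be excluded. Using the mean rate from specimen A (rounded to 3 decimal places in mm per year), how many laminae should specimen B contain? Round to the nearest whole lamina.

Specimen A: correcting the raw count gives 1762 − 8 + 12 = 1766 true laminae.
A: Extension rate ≈ 122.5 / 1766 = 0.069 mm/yr.
B spans 90.0 / 0.069 = 1304.35 years ≈ 1304 laminae.

1304 laminae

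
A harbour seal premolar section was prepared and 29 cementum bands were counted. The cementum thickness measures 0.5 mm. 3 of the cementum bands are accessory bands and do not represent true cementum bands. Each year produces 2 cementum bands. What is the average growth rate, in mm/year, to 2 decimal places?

0.04 mm/year

Correcting the raw count gives 29 − 3 = 26 true cementum bands.
26 cementum bands at 2 per year is 26 / 2 = 13 years.
0.5 mm over 13 years gives 0.5 / 13 ≈ 0.04 mm/year.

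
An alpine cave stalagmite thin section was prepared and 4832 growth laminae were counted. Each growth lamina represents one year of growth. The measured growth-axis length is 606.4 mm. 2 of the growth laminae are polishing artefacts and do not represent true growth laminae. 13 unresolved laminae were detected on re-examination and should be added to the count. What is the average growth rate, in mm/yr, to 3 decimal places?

0.125 mm/yr

After corrections the count is 4832 − 2 + 13 = 4843 growth laminae.
Extension rate ≈ 606.4 / 4843 = 0.125 mm/yr.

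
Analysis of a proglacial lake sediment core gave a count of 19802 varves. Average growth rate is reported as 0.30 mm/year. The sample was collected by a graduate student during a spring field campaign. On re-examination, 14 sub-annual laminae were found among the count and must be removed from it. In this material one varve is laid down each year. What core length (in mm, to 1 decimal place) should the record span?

Correcting the raw count gives 19802 − 14 = 19788 true varves.
Predicted length = 0.30 mm/year × 19788 years = 5936.4 mm.

5936.4 mm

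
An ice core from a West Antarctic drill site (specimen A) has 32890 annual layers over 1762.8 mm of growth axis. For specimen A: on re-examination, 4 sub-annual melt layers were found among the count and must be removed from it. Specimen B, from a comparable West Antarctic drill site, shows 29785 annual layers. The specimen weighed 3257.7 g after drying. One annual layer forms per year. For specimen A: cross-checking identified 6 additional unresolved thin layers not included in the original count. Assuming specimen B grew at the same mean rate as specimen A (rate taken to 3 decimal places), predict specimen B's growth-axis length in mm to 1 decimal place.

1608.4 mm

Specimen A: after corrections the count is 32890 − 4 + 6 = 32892 annual layers.
A: Mean rate = 1762.8 mm / 32892 years ≈ 0.054 mm/year.
B's length ≈ 0.054 × 29785 = 1608.4 mm.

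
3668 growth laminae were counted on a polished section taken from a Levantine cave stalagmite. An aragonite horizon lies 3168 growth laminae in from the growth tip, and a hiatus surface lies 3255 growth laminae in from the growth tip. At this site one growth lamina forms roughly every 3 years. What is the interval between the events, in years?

261 years

3255 − 3168 = 87 growth laminae lie between the two events.
87 growth laminae at 3 years each span 87 × 3 = 261 years.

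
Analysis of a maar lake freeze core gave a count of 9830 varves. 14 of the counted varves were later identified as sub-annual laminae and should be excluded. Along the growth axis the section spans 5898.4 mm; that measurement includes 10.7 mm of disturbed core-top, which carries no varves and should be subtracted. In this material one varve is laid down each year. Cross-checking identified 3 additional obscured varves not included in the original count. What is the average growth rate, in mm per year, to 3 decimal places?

0.600 mm per year

After corrections the count is 9830 − 14 + 3 = 9819 varves.
Removing the 10.7 mm offcut leaves 5898.4 − 10.7 = 5887.7 mm.
Mean rate = 5887.7 mm / 9819 years ≈ 0.600 mm per year.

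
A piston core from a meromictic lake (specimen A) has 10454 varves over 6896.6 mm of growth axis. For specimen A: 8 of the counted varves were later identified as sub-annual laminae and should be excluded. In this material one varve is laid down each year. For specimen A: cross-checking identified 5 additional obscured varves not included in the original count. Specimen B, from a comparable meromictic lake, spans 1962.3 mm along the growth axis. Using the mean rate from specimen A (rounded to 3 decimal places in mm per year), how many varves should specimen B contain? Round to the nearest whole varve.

2973 varves

Specimen A: correcting the raw count gives 10454 − 8 + 5 = 10451 true varves.
A: 6896.6 mm over 10451 years gives 6896.6 / 10451 ≈ 0.660 mm/yr.
For B, 1962.3 / 0.660 = 2973.18 years ≈ 2973 varves.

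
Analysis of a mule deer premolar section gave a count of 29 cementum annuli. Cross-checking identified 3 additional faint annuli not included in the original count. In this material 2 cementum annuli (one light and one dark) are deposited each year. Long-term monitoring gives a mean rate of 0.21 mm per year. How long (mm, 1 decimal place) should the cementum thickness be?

3.4 mm

After corrections the count is 29 + 3 = 32 cementum annuli.
32 cementum annuli at 2 per year is 32 / 2 = 16 years.
Predicted length = 0.21 mm/year × 16 years = 3.4 mm.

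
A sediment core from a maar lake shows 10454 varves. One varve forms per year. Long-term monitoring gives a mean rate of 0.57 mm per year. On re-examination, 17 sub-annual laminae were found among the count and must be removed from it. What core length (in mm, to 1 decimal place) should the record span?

Correcting the raw count gives 10454 − 17 = 10437 true varves.
10437 years at 0.57 mm/year gives 0.57 × 10437 = 5949.1 mm.

5949.1 mm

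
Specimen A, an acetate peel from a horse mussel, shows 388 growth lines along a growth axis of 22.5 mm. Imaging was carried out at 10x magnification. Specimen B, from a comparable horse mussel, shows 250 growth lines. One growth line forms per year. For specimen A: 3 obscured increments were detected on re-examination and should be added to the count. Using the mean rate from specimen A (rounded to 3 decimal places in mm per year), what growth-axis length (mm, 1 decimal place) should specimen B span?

Specimen A: true growth line count = 388 + 3 = 391.
A: 22.5 mm over 391 years gives 22.5 / 391 ≈ 0.058 mm per year.
Length of B = 0.058 × 250 = 14.5 mm.

14.5 mm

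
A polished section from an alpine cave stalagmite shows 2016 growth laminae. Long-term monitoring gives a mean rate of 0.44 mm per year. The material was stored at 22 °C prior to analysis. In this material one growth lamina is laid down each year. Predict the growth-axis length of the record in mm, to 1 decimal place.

The record spans 2016 years at 0.44 mm per year.
Length ≈ 0.44 × 2016 = 887.0 mm.

887.0 mm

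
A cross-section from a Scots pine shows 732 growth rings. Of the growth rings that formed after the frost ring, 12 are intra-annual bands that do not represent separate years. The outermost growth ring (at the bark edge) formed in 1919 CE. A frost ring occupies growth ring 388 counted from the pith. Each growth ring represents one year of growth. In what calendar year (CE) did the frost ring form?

1587 CE

732 − 388 = 344 growth rings lie beyond the frost ring toward the bark edge.
Excluding 12 false growth rings: 344 − 12 = 332.
1919 − 332 = 1587 CE.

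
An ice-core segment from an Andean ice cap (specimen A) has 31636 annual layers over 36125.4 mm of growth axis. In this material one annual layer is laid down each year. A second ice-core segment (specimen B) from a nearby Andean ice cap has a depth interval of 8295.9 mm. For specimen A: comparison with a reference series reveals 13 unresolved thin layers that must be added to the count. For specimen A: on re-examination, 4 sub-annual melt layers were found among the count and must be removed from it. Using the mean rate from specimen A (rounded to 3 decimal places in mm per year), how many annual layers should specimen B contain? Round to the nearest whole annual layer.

Specimen A: adjusted count: 31636 − 4 + 13 = 31645 annual layers.
A: Extension rate ≈ 36125.4 / 31645 = 1.142 mm per year.
Specimen B: 8295.9 mm / 1.142 mm per year = 7264.36 years ≈ 7264 annual layers.

7264 annual layers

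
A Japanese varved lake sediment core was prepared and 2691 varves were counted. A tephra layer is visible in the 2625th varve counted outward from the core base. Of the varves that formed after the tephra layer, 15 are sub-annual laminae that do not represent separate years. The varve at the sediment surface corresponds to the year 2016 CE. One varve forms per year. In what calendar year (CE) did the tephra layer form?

Between varve 2625 and the sediment surface there are 2691 − 2625 = 66 varves.
Removing the 15 false varves leaves 66 − 15 = 51 true varves beyond the tephra layer.
The varve at the sediment surface is 2016 CE, so the tephra layer dates to 2016 − 51 = 1965 CE.

1965 CE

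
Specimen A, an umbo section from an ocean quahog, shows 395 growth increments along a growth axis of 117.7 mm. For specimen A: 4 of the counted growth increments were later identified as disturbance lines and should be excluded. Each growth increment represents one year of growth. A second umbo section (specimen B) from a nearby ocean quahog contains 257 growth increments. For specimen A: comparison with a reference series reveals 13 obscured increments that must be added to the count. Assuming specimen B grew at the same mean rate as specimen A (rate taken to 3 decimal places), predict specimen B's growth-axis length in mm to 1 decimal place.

Specimen A: adjusted count: 395 − 4 + 13 = 404 growth increments.
A: 117.7 mm over 404 years gives 117.7 / 404 ≈ 0.291 mm/year.
Length of B = 0.291 × 257 = 74.8 mm.

74.8 mm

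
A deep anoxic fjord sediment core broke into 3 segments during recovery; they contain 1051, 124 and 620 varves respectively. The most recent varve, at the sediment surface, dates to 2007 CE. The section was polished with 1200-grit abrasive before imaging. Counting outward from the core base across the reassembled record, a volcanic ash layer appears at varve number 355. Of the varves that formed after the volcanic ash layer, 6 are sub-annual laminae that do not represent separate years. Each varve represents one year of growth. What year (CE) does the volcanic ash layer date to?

573 CE

Total varves = 1051 + 124 + 620 = 1795.
The volcanic ash layer sits at varve 355 from the core base, so 1795 − 355 = 1440 varves formed after it.
1440 − 6 false = 1434 true varves after the volcanic ash layer.
The varve at the sediment surface is 2007 CE, so the volcanic ash layer dates to 2007 − 1434 = 573 CE.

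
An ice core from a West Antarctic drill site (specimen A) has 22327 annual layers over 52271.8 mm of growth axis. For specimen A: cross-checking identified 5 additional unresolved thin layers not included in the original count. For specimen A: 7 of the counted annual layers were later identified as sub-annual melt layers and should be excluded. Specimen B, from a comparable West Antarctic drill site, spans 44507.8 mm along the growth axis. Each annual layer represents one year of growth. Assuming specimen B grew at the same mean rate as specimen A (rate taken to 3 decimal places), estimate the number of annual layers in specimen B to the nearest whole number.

Specimen A: after corrections the count is 22327 − 7 + 5 = 22325 annual layers.
A: Extension rate ≈ 52271.8 / 22325 = 2.341 mm per year.
Specimen B: 44507.8 mm / 2.341 mm per year = 19012.30 years ≈ 19012 annual layers.

19012 annual layers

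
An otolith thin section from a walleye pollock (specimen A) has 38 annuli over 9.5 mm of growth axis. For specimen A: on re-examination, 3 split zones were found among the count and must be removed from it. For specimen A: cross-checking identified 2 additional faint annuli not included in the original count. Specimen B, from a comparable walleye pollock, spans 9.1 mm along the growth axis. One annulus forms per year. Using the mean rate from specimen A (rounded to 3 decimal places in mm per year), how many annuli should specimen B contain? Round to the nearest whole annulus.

35 annuli

Specimen A: after corrections the count is 38 − 3 + 2 = 37 annuli.
A: Mean rate = 9.5 mm / 37 years ≈ 0.257 mm per year.
For B, 9.1 / 0.257 = 35.41 years ≈ 35 annuli.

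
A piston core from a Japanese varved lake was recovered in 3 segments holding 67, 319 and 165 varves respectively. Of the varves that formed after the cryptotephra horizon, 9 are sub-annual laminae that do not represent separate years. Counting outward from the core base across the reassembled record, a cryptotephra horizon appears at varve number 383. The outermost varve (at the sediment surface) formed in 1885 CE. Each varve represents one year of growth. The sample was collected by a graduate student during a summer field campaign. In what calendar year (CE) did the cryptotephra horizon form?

1726 CE

Total varves = 67 + 319 + 165 = 551.
The cryptotephra horizon sits at varve 383 from the core base, so 551 − 383 = 168 varves formed after it.
Removing the 9 false varves leaves 168 − 9 = 159 true varves beyond the cryptotephra horizon.
Counting back 159 years from 1885 CE places the cryptotephra horizon in 1885 − 159 = 1726 CE.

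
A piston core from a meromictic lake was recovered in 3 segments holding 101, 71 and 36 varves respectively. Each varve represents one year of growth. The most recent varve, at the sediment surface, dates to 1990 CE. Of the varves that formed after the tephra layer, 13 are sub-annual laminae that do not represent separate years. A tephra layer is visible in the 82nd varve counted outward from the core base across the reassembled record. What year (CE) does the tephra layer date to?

Total varves = 101 + 71 + 36 = 208.
The tephra layer sits at varve 82 from the core base, so 208 − 82 = 126 varves formed after it.
126 − 13 false = 113 true varves after the tephra layer.
1990 − 113 = 1877 CE.

1877 CE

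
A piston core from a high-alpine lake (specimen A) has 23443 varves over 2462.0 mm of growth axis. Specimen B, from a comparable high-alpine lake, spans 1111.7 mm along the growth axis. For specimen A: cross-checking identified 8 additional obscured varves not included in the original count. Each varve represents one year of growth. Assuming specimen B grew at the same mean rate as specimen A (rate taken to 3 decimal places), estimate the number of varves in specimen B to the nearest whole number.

Specimen A: adjusted count: 23443 + 8 = 23451 varves.
A: Mean rate = 2462.0 mm / 23451 years ≈ 0.105 mm/yr.
For B, 1111.7 / 0.105 = 10587.62 years ≈ 10588 varves.

10588 varves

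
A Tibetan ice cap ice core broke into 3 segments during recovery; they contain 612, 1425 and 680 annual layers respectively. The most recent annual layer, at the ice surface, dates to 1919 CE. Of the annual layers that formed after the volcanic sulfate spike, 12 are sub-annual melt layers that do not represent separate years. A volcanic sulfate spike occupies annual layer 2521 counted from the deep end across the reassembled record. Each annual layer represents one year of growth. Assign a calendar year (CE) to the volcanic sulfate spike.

1735 CE

Total annual layers = 612 + 1425 + 680 = 2717.
Between annual layer 2521 and the ice surface there are 2717 − 2521 = 196 annual layers.
196 − 12 false = 184 true annual layers after the volcanic sulfate spike.
1919 − 184 = 1735 CE.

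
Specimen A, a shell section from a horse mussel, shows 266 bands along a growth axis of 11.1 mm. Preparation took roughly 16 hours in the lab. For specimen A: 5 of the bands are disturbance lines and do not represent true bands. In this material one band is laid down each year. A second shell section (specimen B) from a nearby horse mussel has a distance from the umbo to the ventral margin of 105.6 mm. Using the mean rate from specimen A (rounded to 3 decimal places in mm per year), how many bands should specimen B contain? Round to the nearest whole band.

Specimen A: after corrections the count is 266 − 5 = 261 bands.
A: 11.1 mm over 261 years gives 11.1 / 261 ≈ 0.043 mm/yr.
B spans 105.6 / 0.043 = 2455.81 years ≈ 2456 bands.

2456 bands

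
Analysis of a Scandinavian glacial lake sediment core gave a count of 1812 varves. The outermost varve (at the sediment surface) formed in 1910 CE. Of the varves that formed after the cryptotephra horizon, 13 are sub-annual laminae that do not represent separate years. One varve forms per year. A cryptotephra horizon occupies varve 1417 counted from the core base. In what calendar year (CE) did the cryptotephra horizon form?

The cryptotephra horizon sits at varve 1417 from the core base, so 1812 − 1417 = 395 varves formed after it.
Removing the 13 false varves leaves 395 − 13 = 382 true varves beyond the cryptotephra horizon.
The varve at the sediment surface is 1910 CE, so the cryptotephra horizon dates to 1910 − 382 = 1528 CE.

1528 CE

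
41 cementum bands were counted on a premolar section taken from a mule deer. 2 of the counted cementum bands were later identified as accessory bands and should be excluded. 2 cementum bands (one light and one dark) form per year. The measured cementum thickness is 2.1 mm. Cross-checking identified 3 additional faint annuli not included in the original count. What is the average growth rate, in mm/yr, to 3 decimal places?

Correcting the raw count gives 41 − 2 + 3 = 42 true cementum bands.
Dividing by 2 cementum bands per year: 42 / 2 = 21 years.
2.1 mm over 21 years gives 2.1 / 21 ≈ 0.100 mm/yr.

0.100 mm/yr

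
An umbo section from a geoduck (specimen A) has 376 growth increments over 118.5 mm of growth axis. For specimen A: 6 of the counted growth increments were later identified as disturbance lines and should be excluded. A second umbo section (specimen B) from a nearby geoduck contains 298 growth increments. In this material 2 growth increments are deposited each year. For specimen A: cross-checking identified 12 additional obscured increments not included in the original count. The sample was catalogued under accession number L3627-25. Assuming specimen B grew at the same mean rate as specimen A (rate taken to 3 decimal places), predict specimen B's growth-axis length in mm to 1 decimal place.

92.4 mm

Specimen A: correcting the raw count gives 376 − 6 + 12 = 382 true growth increments.
Specimen A: 382 growth increments at 2 per year is 382 / 2 = 191 years.
A: Mean rate = 118.5 mm / 191 years ≈ 0.620 mm per year.
Specimen B: with 2 growth increments per year, 298 / 2 = 149 years. B's length ≈ 0.620 × 149 = 92.4 mm.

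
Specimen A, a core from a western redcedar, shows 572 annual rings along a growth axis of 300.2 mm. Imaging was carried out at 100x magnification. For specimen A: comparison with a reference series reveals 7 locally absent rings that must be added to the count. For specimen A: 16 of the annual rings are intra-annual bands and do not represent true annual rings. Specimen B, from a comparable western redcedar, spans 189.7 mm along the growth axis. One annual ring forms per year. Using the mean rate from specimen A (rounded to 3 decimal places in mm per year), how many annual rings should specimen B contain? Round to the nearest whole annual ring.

Specimen A: true annual ring count = 572 − 16 + 7 = 563.
A: 300.2 mm over 563 years gives 300.2 / 563 ≈ 0.533 mm/yr.
Specimen B: 189.7 mm / 0.533 mm per year = 355.91 years ≈ 356 annual rings.

356 annual rings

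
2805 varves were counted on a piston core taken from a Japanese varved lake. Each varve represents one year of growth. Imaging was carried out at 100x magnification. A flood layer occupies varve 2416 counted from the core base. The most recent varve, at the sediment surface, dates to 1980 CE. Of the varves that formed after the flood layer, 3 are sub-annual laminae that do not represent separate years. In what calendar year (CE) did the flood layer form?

2805 − 2416 = 389 varves lie beyond the flood layer toward the sediment surface.
Removing the 3 false varves leaves 389 − 3 = 386 true varves beyond the flood layer.
1980 − 386 = 1594 CE.

1594 CE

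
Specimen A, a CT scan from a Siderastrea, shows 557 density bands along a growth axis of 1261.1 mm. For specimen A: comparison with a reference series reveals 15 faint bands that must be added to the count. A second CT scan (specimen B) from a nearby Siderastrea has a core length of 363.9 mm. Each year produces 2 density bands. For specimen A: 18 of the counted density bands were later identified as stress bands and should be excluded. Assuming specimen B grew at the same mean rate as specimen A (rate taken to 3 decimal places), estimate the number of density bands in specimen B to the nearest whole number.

160 density bands

Specimen A: adjusted count: 557 − 18 + 15 = 554 density bands.
Specimen A: with 2 density bands per year, 554 / 2 = 277 years.
A: Extension rate ≈ 1261.1 / 277 = 4.553 mm per year.
Specimen B: 363.9 mm / 4.553 mm per year = 79.93 years; at 2 density bands per year that is 79.93 × 2 ≈ 160 density bands.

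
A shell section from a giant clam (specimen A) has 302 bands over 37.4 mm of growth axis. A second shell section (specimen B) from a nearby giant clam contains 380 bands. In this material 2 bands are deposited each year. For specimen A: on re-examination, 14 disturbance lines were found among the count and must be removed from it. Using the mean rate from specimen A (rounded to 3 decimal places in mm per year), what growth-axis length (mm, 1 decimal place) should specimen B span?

49.4 mm

Specimen A: true band count = 302 − 14 = 288.
Specimen A: dividing by 2 bands per year: 288 / 2 = 144 years.
A: Extension rate ≈ 37.4 / 144 = 0.260 mm/year.
Specimen B: with 2 bands per year, 380 / 2 = 190 years. B's length ≈ 0.260 × 190 = 49.4 mm.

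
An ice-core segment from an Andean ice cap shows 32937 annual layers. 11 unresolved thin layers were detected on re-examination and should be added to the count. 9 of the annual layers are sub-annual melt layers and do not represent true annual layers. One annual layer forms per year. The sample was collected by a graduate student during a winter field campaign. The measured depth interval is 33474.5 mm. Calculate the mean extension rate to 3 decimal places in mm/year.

After corrections the count is 32937 − 9 + 11 = 32939 annual layers.
Mean rate = 33474.5 mm / 32939 years ≈ 1.016 mm/year.

1.016 mm/year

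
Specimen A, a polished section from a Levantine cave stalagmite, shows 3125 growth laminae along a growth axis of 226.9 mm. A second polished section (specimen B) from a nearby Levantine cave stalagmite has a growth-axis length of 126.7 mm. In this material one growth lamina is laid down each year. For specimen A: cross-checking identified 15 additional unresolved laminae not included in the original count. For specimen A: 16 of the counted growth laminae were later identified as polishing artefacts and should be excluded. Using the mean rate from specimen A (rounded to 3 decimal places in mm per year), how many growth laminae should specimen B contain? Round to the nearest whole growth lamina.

1736 growth laminae

Specimen A: true growth lamina count = 3125 − 16 + 15 = 3124.
A: Extension rate ≈ 226.9 / 3124 = 0.073 mm/year.
B spans 126.7 / 0.073 = 1735.62 years ≈ 1736 growth laminae.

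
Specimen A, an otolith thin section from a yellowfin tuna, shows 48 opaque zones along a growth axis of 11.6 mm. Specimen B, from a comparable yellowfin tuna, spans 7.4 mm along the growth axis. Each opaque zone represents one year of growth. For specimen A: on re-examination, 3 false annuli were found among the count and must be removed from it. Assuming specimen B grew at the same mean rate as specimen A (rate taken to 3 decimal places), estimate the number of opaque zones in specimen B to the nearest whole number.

29 opaque zones

Specimen A: true opaque zone count = 48 − 3 = 45.
A: Mean rate = 11.6 mm / 45 years ≈ 0.258 mm/yr.
B spans 7.4 / 0.258 = 28.68 years ≈ 29 opaque zones.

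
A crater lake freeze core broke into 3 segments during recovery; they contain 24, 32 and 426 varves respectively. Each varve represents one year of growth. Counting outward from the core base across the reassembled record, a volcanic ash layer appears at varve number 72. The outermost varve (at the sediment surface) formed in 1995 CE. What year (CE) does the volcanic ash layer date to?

Total varves = 24 + 32 + 426 = 482.
The volcanic ash layer sits at varve 72 from the core base, so 482 − 72 = 410 varves formed after it.
The varve at the sediment surface is 1995 CE, so the volcanic ash layer dates to 1995 − 410 = 1585 CE.

1585 CE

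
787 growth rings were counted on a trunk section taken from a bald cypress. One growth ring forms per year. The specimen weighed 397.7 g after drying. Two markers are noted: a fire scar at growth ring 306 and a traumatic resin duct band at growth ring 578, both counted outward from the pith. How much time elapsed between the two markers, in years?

272 years

578 − 306 = 272 growth rings lie between the two events.
At one growth ring per year, 272 years elapsed between them.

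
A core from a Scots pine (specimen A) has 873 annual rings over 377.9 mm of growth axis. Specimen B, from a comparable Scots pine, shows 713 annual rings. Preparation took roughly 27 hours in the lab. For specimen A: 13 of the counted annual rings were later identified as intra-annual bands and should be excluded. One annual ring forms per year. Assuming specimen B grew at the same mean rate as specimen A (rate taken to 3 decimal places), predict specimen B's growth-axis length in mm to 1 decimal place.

Specimen A: correcting the raw count gives 873 − 13 = 860 true annual rings.
A: Extension rate ≈ 377.9 / 860 = 0.439 mm/yr.
B's length ≈ 0.439 × 713 = 313.0 mm.

313.0 mm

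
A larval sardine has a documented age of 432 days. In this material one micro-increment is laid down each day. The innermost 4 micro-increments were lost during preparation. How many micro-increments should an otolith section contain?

428 micro-increments

One micro-increment per day gives 432 micro-increments over 432 days.
Less the 4 uncaptured micro-increments: 432 − 4 = 428.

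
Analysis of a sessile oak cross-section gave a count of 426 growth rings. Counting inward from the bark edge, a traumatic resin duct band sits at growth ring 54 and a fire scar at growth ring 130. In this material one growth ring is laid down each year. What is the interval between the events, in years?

130 − 54 = 76 growth rings lie between the two events.
One growth ring per year makes the interval 76 years.

76 yr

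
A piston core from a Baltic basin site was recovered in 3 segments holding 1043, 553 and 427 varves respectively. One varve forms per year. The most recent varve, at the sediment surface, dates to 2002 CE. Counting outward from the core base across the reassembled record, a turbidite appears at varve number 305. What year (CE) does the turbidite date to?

284 CE

Total varves = 1043 + 553 + 427 = 2023.
Between varve 305 and the sediment surface there are 2023 − 305 = 1718 varves.
Counting back 1718 years from 2002 CE places the turbidite in 2002 − 1718 = 284 CE.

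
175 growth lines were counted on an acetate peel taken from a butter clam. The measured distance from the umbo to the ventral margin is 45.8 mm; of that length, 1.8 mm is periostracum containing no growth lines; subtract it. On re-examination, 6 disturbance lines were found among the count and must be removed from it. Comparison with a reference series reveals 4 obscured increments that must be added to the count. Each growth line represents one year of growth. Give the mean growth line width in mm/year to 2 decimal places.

Adjusted count: 175 − 6 + 4 = 173 growth lines.
Net length = 45.8 − 1.8 = 44.0 mm.
Mean rate = 44.0 mm / 173 years ≈ 0.25 mm/year.

0.25 mm/year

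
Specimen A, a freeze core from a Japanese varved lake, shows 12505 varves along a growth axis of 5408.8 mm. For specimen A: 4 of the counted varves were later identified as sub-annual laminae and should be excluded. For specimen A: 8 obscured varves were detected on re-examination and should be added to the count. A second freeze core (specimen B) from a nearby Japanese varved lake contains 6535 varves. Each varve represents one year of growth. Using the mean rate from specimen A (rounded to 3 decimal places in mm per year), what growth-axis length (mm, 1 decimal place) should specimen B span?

2823.1 mm

Specimen A: after corrections the count is 12505 − 4 + 8 = 12509 varves.
A: Mean rate = 5408.8 mm / 12509 years ≈ 0.432 mm/yr.
For B, 0.432 mm/year × 6535 years = 2823.1 mm.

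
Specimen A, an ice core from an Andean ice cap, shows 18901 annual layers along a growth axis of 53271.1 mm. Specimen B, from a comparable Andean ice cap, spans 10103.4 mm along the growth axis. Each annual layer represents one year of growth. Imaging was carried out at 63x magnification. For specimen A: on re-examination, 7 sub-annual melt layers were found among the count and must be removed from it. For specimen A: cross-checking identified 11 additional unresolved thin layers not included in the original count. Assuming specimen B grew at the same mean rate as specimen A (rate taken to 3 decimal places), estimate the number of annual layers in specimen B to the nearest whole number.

3585 annual layers

Specimen A: after corrections the count is 18901 − 7 + 11 = 18905 annual layers.
A: Extension rate ≈ 53271.1 / 18905 = 2.818 mm/year.
For B, 10103.4 / 2.818 = 3585.31 years ≈ 3585 annual layers.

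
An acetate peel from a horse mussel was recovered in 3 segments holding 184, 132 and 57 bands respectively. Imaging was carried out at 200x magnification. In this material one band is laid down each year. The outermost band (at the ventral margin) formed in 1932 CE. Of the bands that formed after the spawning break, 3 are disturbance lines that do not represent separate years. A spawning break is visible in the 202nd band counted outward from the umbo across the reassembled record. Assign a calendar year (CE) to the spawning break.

1764 CE

Total bands = 184 + 132 + 57 = 373.
373 − 202 = 171 bands lie beyond the spawning break toward the ventral margin.
171 − 3 false = 168 true bands after the spawning break.
1932 − 168 = 1764 CE.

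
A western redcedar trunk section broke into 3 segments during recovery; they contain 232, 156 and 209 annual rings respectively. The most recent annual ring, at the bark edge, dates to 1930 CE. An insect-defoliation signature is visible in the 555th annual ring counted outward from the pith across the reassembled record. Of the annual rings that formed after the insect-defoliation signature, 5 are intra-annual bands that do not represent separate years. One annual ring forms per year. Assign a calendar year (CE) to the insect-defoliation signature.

1893 CE

Total annual rings = 232 + 156 + 209 = 597.
The insect-defoliation signature sits at annual ring 555 from the pith, so 597 − 555 = 42 annual rings formed after it.
42 − 5 false = 37 true annual rings after the insect-defoliation signature.
1930 − 37 = 1893 CE.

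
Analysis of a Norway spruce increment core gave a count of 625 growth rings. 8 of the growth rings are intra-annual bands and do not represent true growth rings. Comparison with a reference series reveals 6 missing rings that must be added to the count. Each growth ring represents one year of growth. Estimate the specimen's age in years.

True growth ring count = 625 − 8 + 6 = 623.
At one growth ring per year, that is 623 years.

623 years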